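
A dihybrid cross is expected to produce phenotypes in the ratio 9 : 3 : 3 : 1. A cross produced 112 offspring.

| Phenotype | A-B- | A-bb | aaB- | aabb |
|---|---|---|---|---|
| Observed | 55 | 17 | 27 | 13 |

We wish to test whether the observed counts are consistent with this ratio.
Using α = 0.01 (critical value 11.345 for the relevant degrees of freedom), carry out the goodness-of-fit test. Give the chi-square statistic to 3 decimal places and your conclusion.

8.635; do not reject

Ratio total = 16. Expected counts: 112×9/16 = 63, 112×3/16 = 21, 112×3/16 = 21, 112×1/16 = 7.
A-B-: (55 − 63)²/63 = 64/63 = 1.0159
A-bb: (17 − 21)²/21 = 16/21 = 0.7619
aaB-: (27 − 21)²/21 = 36/21 = 1.7143
aabb: (13 − 7)²/7 = 36/7 = 5.1429
Sum = 8.635
df = 3. Since 8.635 < 11.345, we do not reject H₀.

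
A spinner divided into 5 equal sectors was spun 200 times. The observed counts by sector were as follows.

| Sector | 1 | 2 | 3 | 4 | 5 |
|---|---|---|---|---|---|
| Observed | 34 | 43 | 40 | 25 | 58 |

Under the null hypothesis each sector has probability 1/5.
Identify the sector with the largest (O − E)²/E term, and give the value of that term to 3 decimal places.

5, 8.100

Under H₀ each category has probability 1/5, so each expected count is 200/5 = 40.
1: (34 − 40)²/40 = 36/40 = 0.9000
2: (43 − 40)²/40 = 9/40 = 0.2250
3: (40 − 40)²/40 = 0/40 = 0.0000
4: (25 − 40)²/40 = 225/40 = 5.6250
5: (58 − 40)²/40 = 324/40 = 8.1000
The largest term is for 5: 8.100.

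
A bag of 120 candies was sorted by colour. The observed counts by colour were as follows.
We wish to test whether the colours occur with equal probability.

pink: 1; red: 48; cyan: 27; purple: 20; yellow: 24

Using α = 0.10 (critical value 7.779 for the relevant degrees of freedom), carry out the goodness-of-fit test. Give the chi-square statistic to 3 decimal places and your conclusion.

47.083; reject

Expected count for each of the 5 categories: 120/5 = 24.
χ² = (1−24)²/24 + (48−24)²/24 + (27−24)²/24 + (20−24)²/24 + (24−24)²/24
   = 22.0417 + 24.0000 + 0.3750 + 0.6667 + 0.0000
Sum = 47.083
df = 4. Since 47.083 > 7.779, we reject H₀.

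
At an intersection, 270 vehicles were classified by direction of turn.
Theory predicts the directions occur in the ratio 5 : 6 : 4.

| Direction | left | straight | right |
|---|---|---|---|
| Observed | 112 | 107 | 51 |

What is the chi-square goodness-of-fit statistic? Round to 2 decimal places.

Ratio total = 15. Expected counts: 270×5/15 = 90, 270×6/15 = 108, 270×4/15 = 72.
left: (112 − 90)²/90 = 484/90 = 5.378
straight: (107 − 108)²/108 = 1/108 = 0.009
right: (51 − 72)²/72 = 441/72 = 6.125
Sum = 11.51

11.51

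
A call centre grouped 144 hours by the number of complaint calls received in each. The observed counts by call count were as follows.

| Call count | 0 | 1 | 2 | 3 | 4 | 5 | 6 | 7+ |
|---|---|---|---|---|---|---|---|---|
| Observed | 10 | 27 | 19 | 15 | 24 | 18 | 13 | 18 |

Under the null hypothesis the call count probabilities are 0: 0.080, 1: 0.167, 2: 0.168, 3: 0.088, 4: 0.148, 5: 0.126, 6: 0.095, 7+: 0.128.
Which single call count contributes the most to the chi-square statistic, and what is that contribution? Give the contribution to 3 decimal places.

2, 1.114

Expected counts E_i = n·p_i: 144×0.080 = 11.52, 144×0.167 = 24.048, 144×0.168 = 24.192, 144×0.088 = 12.672, 144×0.148 = 21.312, 144×0.126 = 18.144, 144×0.095 = 13.68, 144×0.128 = 18.432.
0: (10 − 11.52)²/11.52 = 2.3104/11.52 = 0.2006
1: (27 − 24.048)²/24.048 = 8.714304/24.048 = 0.3624
2: (19 − 24.192)²/24.192 = 26.956864/24.192 = 1.1143
3: (15 − 12.672)²/12.672 = 5.419584/12.672 = 0.4277
4: (24 − 21.312)²/21.312 = 7.225344/21.312 = 0.3390
5: (18 − 18.144)²/18.144 = 0.020736/18.144 = 0.0011
6: (13 − 13.68)²/13.68 = 0.4624/13.68 = 0.0338
7+: (18 − 18.432)²/18.432 = 0.186624/18.432 = 0.0101
The largest term is for 2: 1.114.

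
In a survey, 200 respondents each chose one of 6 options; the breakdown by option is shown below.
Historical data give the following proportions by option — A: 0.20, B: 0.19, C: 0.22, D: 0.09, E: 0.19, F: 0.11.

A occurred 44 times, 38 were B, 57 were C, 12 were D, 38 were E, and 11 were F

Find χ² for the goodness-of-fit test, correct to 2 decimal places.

Expected counts E_i = n·p_i: 200×0.20 = 40, 200×0.19 = 38, 200×0.22 = 44, 200×0.09 = 18, 200×0.19 = 38, 200×0.11 = 22.
cat         O        E   (O−E)²/E
A          44       40      0.400
B          38       38      0.000
C          57       44      3.841
D          12       18      2.000
E          38       38      0.000
F          11       22      5.500
Sum = 11.74

11.74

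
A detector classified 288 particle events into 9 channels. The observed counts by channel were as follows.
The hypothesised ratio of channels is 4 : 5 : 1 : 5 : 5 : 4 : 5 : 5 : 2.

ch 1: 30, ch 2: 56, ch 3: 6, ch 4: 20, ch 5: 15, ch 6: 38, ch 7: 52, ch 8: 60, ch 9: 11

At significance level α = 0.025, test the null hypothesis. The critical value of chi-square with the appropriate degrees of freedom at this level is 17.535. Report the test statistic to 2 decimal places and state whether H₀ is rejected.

48.94; reject

Ratio total = 36. Expected counts: 288×4/36 = 32, 288×5/36 = 40, 288×1/36 = 8, 288×5/36 = 40, 288×5/36 = 40, 288×4/36 = 32, 288×5/36 = 40, 288×5/36 = 40, 288×2/36 = 16.
χ² = (30−32)²/32 + (56−40)²/40 + (6−8)²/8 + (20−40)²/40 + (15−40)²/40 + (38−32)²/32 + (52−40)²/40 + (60−40)²/40 + (11−16)²/16
   = 0.125 + 6.400 + 0.500 + 10.000 + 15.625 + 1.125 + 3.600 + 10.000 + 1.563
Sum = 48.94
df = 8. Since 48.94 > 17.535, we reject H₀.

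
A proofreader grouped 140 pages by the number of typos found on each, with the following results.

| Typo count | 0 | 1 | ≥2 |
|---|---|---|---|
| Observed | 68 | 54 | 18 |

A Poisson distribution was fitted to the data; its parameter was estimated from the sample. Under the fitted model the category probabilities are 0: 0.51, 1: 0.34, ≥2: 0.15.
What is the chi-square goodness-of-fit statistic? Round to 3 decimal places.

Expected counts E_i = n·p_i: 140×0.51 = 71.4, 140×0.34 = 47.6, 140×0.15 = 21.
0: (68 − 71.4)²/71.4 = 11.56/71.4 = 0.1619
1: (54 − 47.6)²/47.6 = 40.96/47.6 = 0.8605
≥2: (18 − 21)²/21 = 9/21 = 0.4286
Sum = 1.451

1.451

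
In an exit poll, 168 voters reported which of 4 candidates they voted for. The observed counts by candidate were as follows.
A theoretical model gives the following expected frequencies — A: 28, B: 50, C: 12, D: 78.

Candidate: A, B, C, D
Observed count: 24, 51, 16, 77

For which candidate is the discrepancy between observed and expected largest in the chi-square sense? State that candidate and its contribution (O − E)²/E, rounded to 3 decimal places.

C, 1.333

χ² = (24−28)²/28 + (51−50)²/50 + (16−12)²/12 + (77−78)²/78
   = 0.5714 + 0.0200 + 1.3333 + 0.0128
The largest term is for C: 1.333.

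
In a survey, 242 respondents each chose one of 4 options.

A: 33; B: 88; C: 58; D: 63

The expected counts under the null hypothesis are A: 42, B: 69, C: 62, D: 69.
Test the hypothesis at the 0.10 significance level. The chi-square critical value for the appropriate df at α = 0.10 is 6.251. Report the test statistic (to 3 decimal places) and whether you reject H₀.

7.940; reject

cat         O        E   (O−E)²/E
A          33       42     1.9286
B          88       69     5.2319
C          58       62     0.2581
D          63       69     0.5217
Sum = 7.940
df = 3. Since 7.940 > 6.251, we reject H₀.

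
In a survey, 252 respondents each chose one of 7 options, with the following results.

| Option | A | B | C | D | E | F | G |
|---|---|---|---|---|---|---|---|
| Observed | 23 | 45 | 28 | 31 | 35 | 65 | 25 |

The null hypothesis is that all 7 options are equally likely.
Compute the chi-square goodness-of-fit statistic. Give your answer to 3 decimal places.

36.167

Under H₀ each category has probability 1/7, so each expected count is 252/7 = 36.
cat         O        E   (O−E)²/E
A          23       36     4.6944
B          45       36     2.2500
C          28       36     1.7778
D          31       36     0.6944
E          35       36     0.0278
F          65       36    23.3611
G          25       36     3.3611
Sum = 36.167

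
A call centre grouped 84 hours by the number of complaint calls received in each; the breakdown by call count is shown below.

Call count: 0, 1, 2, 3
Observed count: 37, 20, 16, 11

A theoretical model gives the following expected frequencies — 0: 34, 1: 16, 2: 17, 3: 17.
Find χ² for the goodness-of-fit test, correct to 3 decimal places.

3.441

χ² = (37−34)²/34 + (20−16)²/16 + (16−17)²/17 + (11−17)²/17
   = 0.2647 + 1.0000 + 0.0588 + 2.1176
Sum = 3.441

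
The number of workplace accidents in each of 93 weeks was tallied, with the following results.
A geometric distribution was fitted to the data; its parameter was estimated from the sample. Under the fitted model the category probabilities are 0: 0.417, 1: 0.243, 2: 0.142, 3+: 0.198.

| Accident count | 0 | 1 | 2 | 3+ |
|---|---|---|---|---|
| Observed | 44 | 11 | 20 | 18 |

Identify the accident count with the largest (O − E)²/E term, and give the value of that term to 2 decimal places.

1, 5.95

Expected counts E_i = n·p_i: 93×0.417 = 38.781, 93×0.243 = 22.599, 93×0.142 = 13.206, 93×0.198 = 18.414.
0: (44 − 38.781)²/38.781 = 27.237961/38.781 = 0.702
1: (11 − 22.599)²/22.599 = 134.536801/22.599 = 5.953
2: (20 − 13.206)²/13.206 = 46.158436/13.206 = 3.495
3+: (18 − 18.414)²/18.414 = 0.171396/18.414 = 0.009
The largest term is for 1: 5.95.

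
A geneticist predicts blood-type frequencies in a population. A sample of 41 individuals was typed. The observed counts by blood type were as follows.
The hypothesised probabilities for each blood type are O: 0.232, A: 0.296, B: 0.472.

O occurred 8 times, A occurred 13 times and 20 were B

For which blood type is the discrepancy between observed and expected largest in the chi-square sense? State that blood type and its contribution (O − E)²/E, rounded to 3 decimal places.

O, 0.240

Expected counts E_i = n·p_i: 41×0.232 = 9.512, 41×0.296 = 12.136, 41×0.472 = 19.352.
O: (8 − 9.512)²/9.512 = 2.286144/9.512 = 0.2403
A: (13 − 12.136)²/12.136 = 0.746496/12.136 = 0.0615
B: (20 − 19.352)²/19.352 = 0.419904/19.352 = 0.0217
The largest term is for O: 0.240.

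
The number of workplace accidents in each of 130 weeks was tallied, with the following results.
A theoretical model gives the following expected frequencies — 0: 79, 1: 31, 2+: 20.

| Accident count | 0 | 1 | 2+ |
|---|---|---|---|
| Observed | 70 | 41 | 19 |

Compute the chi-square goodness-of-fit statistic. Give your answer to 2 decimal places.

0: (70 − 79)²/79 = 81/79 = 1.025
1: (41 − 31)²/31 = 100/31 = 3.226
2+: (19 − 20)²/20 = 1/20 = 0.050
Sum = 4.30

4.30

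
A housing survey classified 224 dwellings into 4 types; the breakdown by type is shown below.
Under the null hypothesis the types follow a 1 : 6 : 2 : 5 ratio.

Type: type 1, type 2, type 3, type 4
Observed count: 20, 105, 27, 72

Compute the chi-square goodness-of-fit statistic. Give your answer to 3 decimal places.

3.425

Ratio total = 14. Expected counts: 224×1/14 = 16, 224×6/14 = 96, 224×2/14 = 32, 224×5/14 = 80.
χ² = (20−16)²/16 + (105−96)²/96 + (27−32)²/32 + (72−80)²/80
   = 1.0000 + 0.8438 + 0.7813 + 0.8000
Sum = 3.425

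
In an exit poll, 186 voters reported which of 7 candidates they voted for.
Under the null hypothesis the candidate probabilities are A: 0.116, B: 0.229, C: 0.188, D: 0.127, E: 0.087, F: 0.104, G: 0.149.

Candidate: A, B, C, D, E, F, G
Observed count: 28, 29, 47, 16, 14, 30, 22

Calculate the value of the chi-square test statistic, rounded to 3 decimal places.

Expected counts E_i = n·p_i: 186×0.116 = 21.576, 186×0.229 = 42.594, 186×0.188 = 34.968, 186×0.127 = 23.622, 186×0.087 = 16.182, 186×0.104 = 19.344, 186×0.149 = 27.714.
χ² = (28−21.576)²/21.576 + (29−42.594)²/42.594 + (47−34.968)²/34.968 + (16−23.622)²/23.622 + (14−16.182)²/16.182 + (30−19.344)²/19.344 + (22−27.714)²/27.714
   = 1.9127 + 4.3386 + 4.1400 + 2.4594 + 0.2942 + 5.8701 + 1.1781
Sum = 20.193

20.193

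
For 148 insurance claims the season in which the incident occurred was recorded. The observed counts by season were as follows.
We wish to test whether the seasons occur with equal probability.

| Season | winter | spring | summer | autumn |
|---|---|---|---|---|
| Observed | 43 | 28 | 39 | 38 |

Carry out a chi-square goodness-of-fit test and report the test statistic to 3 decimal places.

3.297

Under H₀ each category has probability 1/4, so each expected count is 148/4 = 37.
winter: (43 − 37)²/37 = 36/37 = 0.9730
spring: (28 − 37)²/37 = 81/37 = 2.1892
summer: (39 − 37)²/37 = 4/37 = 0.1081
autumn: (38 − 37)²/37 = 1/37 = 0.0270
Sum = 3.297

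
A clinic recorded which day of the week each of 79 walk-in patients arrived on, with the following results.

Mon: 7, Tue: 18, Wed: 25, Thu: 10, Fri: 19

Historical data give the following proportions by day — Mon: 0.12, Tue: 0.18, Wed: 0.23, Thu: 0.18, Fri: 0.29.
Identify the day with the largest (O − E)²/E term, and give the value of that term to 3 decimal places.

Wed, 2.567

Expected counts E_i = n·p_i: 79×0.12 = 9.48, 79×0.18 = 14.22, 79×0.23 = 18.17, 79×0.18 = 14.22, 79×0.29 = 22.91.
Mon: (7 − 9.48)²/9.48 = 6.1504/9.48 = 0.6488
Tue: (18 − 14.22)²/14.22 = 14.2884/14.22 = 1.0048
Wed: (25 − 18.17)²/18.17 = 46.6489/18.17 = 2.5674
Thu: (10 − 14.22)²/14.22 = 17.8084/14.22 = 1.2523
Fri: (19 − 22.91)²/22.91 = 15.2881/22.91 = 0.6673
The largest term is for Wed: 2.567.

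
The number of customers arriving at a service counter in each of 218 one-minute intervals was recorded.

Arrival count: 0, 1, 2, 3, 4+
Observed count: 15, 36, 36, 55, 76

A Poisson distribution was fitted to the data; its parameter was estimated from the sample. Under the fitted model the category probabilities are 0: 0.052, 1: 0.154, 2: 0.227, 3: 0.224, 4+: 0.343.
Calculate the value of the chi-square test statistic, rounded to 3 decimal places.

Expected counts E_i = n·p_i: 218×0.052 = 11.336, 218×0.154 = 33.572, 218×0.227 = 49.486, 218×0.224 = 48.832, 218×0.343 = 74.774.
χ² = (15−11.336)²/11.336 + (36−33.572)²/33.572 + (36−49.486)²/49.486 + (55−48.832)²/48.832 + (76−74.774)²/74.774
   = 1.1843 + 0.1756 + 3.6752 + 0.7791 + 0.0201
Sum = 5.834

5.834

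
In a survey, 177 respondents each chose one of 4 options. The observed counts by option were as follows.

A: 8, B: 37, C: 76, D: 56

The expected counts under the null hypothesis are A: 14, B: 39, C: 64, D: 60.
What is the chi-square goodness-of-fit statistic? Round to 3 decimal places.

cat         O        E   (O−E)²/E
A           8       14     2.5714
B          37       39     0.1026
C          76       64     2.2500
D          56       60     0.2667
Sum = 5.191

5.191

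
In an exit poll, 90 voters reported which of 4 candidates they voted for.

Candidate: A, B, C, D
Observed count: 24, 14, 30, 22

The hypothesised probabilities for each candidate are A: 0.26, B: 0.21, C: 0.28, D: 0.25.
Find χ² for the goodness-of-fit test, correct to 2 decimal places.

2.21

Expected counts E_i = n·p_i: 90×0.26 = 23.4, 90×0.21 = 18.9, 90×0.28 = 25.2, 90×0.25 = 22.5.
χ² = (24−23.4)²/23.4 + (14−18.9)²/18.9 + (30−25.2)²/25.2 + (22−22.5)²/22.5
   = 0.015 + 1.270 + 0.914 + 0.011
Sum = 2.21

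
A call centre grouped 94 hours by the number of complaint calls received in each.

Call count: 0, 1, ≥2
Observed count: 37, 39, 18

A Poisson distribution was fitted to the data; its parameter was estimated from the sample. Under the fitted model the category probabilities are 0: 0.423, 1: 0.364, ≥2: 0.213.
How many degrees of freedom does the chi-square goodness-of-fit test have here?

There are k = 3 categories and 1 parameter estimated from the data, so df = 3 − 1 − 1 = 1.

1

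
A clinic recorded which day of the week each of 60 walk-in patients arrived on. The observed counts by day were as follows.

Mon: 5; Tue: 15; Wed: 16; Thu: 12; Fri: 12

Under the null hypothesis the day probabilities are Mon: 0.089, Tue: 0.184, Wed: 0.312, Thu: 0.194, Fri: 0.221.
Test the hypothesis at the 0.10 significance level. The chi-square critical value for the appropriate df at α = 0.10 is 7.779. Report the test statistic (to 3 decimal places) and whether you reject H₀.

Expected counts E_i = n·p_i: 60×0.089 = 5.34, 60×0.184 = 11.04, 60×0.312 = 18.72, 60×0.194 = 11.64, 60×0.221 = 13.26.
cat         O        E   (O−E)²/E
Mon         5     5.34     0.0216
Tue        15    11.04     1.4204
Wed        16    18.72     0.3952
Thu        12    11.64     0.0111
Fri        12    13.26     0.1197
Sum = 1.968
df = 4. Since 1.968 < 7.779, we do not reject H₀.

1.968; do not reject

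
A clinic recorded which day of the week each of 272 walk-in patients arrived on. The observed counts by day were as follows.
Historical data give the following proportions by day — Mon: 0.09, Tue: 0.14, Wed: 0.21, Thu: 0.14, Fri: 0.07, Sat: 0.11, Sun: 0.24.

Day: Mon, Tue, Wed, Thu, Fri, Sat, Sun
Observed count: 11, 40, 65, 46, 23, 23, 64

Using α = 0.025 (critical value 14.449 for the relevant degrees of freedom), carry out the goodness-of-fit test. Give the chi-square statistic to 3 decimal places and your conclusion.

Expected counts E_i = n·p_i: 272×0.09 = 24.48, 272×0.14 = 38.08, 272×0.21 = 57.12, 272×0.14 = 38.08, 272×0.07 = 19.04, 272×0.11 = 29.92, 272×0.24 = 65.28.
cat         O        E   (O−E)²/E
Mon        11    24.48     7.4228
Tue        40    38.08     0.0968
Wed        65    57.12     1.0871
Thu        46    38.08     1.6472
Fri        23    19.04     0.8236
Sat        23    29.92     1.6005
Sun        64    65.28     0.0251
Sum = 12.703
df = 6. Since 12.703 < 14.449, we do not reject H₀.

12.703; do not reject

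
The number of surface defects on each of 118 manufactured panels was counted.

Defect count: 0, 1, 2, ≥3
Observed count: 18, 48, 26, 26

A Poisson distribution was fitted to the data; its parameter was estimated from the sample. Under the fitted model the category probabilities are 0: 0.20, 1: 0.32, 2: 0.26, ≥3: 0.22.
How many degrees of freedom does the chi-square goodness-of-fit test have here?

There are k = 4 categories and 1 parameter estimated from the data, so df = 4 − 1 − 1 = 2.

2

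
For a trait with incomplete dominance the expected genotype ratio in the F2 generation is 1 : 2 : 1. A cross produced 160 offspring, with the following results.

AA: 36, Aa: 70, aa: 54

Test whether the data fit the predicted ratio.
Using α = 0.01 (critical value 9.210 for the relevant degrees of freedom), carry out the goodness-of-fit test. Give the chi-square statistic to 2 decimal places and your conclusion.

6.55; do not reject

Ratio total = 4. Expected counts: 160×1/4 = 40, 160×2/4 = 80, 160×1/4 = 40.
cat         O        E   (O−E)²/E
AA         36       40      0.400
Aa         70       80      1.250
aa         54       40      4.900
Sum = 6.55
df = 2. Since 6.55 < 9.210, we do not reject H₀.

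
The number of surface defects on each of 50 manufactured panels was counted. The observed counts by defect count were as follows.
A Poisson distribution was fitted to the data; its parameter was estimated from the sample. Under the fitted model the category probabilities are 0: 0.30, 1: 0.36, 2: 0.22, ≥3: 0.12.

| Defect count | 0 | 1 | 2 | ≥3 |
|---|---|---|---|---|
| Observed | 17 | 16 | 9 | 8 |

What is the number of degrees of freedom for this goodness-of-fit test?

2

There are k = 4 categories and 1 parameter estimated from the data, so df = 4 − 1 − 1 = 2.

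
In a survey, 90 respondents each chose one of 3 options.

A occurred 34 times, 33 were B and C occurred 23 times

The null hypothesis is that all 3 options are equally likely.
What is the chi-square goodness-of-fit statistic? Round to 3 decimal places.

Expected count for each of the 3 categories: 90/3 = 30.
χ² = (34−30)²/30 + (33−30)²/30 + (23−30)²/30
   = 0.5333 + 0.3000 + 1.6333
Sum = 2.467

2.467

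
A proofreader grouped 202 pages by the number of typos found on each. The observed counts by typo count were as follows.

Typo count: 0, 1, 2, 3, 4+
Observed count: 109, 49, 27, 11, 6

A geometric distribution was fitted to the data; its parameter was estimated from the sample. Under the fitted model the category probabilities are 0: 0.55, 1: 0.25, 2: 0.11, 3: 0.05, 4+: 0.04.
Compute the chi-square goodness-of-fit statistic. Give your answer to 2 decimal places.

1.73

Expected counts E_i = n·p_i: 202×0.55 = 111.1, 202×0.25 = 50.5, 202×0.11 = 22.22, 202×0.05 = 10.1, 202×0.04 = 8.08.
0: (109 − 111.1)²/111.1 = 4.41/111.1 = 0.040
1: (49 − 50.5)²/50.5 = 2.25/50.5 = 0.045
2: (27 − 22.22)²/22.22 = 22.8484/22.22 = 1.028
3: (11 − 10.1)²/10.1 = 0.81/10.1 = 0.080
4+: (6 − 8.08)²/8.08 = 4.3264/8.08 = 0.535
Sum = 1.73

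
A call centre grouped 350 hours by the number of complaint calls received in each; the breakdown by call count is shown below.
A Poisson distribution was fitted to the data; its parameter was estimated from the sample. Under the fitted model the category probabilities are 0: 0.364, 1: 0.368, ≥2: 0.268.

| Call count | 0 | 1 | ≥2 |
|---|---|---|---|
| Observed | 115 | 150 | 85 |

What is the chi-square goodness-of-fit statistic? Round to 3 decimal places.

5.522

Expected counts E_i = n·p_i: 350×0.364 = 127.4, 350×0.368 = 128.8, 350×0.268 = 93.8.
χ² = (115−127.4)²/127.4 + (150−128.8)²/128.8 + (85−93.8)²/93.8
   = 1.2069 + 3.4894 + 0.8256
Sum = 5.522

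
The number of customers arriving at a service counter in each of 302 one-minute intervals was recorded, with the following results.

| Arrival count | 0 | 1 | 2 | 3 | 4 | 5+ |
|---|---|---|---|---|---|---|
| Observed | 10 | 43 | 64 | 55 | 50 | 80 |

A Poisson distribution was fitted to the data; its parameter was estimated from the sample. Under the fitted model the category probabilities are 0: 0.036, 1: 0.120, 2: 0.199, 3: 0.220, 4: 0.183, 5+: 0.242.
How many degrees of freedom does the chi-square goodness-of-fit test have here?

4

There are k = 6 categories and 1 parameter estimated from the data, so df = 6 − 1 − 1 = 4.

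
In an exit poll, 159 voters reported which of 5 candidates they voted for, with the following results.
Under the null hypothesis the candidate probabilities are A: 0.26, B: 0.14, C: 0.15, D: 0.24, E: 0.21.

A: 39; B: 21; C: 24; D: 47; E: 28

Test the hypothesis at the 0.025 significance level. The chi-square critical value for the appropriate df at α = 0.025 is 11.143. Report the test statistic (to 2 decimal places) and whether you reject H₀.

3.12; do not reject

Expected counts E_i = n·p_i: 159×0.26 = 41.34, 159×0.14 = 22.26, 159×0.15 = 23.85, 159×0.24 = 38.16, 159×0.21 = 33.39.
χ² = (39−41.34)²/41.34 + (21−22.26)²/22.26 + (24−23.85)²/23.85 + (47−38.16)²/38.16 + (28−33.39)²/33.39
   = 0.132 + 0.071 + 0.001 + 2.048 + 0.870
Sum = 3.12
df = 4. Since 3.12 < 11.143, we do not reject H₀.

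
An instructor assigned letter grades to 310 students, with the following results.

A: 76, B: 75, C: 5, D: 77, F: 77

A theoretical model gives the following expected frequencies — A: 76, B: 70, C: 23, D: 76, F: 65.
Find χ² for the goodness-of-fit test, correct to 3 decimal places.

A: (76 − 76)²/76 = 0/76 = 0.0000
B: (75 − 70)²/70 = 25/70 = 0.3571
C: (5 − 23)²/23 = 324/23 = 14.0870
D: (77 − 76)²/76 = 1/76 = 0.0132
F: (77 − 65)²/65 = 144/65 = 2.2154
Sum = 16.673

16.673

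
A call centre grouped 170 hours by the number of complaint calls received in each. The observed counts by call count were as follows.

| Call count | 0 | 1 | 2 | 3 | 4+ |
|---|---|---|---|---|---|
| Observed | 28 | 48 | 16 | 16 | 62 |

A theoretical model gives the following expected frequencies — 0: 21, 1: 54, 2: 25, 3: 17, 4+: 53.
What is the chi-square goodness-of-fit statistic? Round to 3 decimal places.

0: (28 − 21)²/21 = 49/21 = 2.3333
1: (48 − 54)²/54 = 36/54 = 0.6667
2: (16 − 25)²/25 = 81/25 = 3.2400
3: (16 − 17)²/17 = 1/17 = 0.0588
4+: (62 − 53)²/53 = 81/53 = 1.5283
Sum = 7.827

7.827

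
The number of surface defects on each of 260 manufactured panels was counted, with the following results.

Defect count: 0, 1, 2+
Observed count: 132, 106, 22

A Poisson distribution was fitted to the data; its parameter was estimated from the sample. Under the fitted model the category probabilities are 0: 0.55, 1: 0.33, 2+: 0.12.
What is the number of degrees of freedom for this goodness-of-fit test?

There are k = 3 categories and 1 parameter estimated from the data, so df = 3 − 1 − 1 = 1.

1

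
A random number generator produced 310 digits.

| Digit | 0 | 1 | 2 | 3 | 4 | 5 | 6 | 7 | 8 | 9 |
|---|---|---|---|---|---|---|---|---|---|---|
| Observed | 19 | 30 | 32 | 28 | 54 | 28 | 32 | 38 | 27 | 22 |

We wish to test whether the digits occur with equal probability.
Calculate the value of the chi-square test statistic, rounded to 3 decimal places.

27.097

Expected count for each of the 10 categories: 310/10 = 31.
cat         O        E   (O−E)²/E
0          19       31     4.6452
1          30       31     0.0323
2          32       31     0.0323
3          28       31     0.2903
4          54       31    17.0645
5          28       31     0.2903
6          32       31     0.0323
7          38       31     1.5806
8          27       31     0.5161
9          22       31     2.6129
Sum = 27.097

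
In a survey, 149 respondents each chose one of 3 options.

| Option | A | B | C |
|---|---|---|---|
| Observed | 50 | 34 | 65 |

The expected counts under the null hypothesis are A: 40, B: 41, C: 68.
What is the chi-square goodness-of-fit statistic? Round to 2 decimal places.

3.83

χ² = (50−40)²/40 + (34−41)²/41 + (65−68)²/68
   = 2.500 + 1.195 + 0.132
Sum = 3.83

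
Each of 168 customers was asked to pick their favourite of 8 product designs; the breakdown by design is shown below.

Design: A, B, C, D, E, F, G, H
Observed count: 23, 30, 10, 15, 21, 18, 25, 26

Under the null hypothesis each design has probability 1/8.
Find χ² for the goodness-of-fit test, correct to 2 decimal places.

13.90

Expected count for each of the 8 categories: 168/8 = 21.
A: (23 − 21)²/21 = 4/21 = 0.190
B: (30 − 21)²/21 = 81/21 = 3.857
C: (10 − 21)²/21 = 121/21 = 5.762
D: (15 − 21)²/21 = 36/21 = 1.714
E: (21 − 21)²/21 = 0/21 = 0.000
F: (18 − 21)²/21 = 9/21 = 0.429
G: (25 − 21)²/21 = 16/21 = 0.762
H: (26 − 21)²/21 = 25/21 = 1.190
Sum = 13.90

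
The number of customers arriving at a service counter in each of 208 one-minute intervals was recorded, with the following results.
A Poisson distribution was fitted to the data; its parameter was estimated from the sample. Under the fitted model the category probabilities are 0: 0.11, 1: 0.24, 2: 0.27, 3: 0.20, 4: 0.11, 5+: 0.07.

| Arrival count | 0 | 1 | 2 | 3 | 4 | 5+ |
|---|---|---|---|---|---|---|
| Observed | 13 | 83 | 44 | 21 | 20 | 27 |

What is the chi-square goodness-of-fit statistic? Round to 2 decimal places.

50.01

Expected counts E_i = n·p_i: 208×0.11 = 22.88, 208×0.24 = 49.92, 208×0.27 = 56.16, 208×0.20 = 41.6, 208×0.11 = 22.88, 208×0.07 = 14.56.
χ² = (13−22.88)²/22.88 + (83−49.92)²/49.92 + (44−56.16)²/56.16 + (21−41.6)²/41.6 + (20−22.88)²/22.88 + (27−14.56)²/14.56
   = 4.266 + 21.921 + 2.633 + 10.201 + 0.363 + 10.629
Sum = 50.01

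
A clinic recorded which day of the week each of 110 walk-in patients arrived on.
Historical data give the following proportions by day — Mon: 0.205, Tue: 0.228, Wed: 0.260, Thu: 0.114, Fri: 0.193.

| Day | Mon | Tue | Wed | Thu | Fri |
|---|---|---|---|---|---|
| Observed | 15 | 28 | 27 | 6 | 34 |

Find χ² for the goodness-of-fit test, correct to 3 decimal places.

Expected counts E_i = n·p_i: 110×0.205 = 22.55, 110×0.228 = 25.08, 110×0.260 = 28.6, 110×0.114 = 12.54, 110×0.193 = 21.23.
χ² = (15−22.55)²/22.55 + (28−25.08)²/25.08 + (27−28.6)²/28.6 + (6−12.54)²/12.54 + (34−21.23)²/21.23
   = 2.5278 + 0.3400 + 0.0895 + 3.4108 + 7.6812
Sum = 14.049

14.049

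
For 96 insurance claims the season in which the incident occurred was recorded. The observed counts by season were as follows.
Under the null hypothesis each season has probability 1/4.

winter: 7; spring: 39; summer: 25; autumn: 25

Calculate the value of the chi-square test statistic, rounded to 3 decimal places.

21.500

Under H₀ each category has probability 1/4, so each expected count is 96/4 = 24.
χ² = (7−24)²/24 + (39−24)²/24 + (25−24)²/24 + (25−24)²/24
   = 12.0417 + 9.3750 + 0.0417 + 0.0417
Sum = 21.500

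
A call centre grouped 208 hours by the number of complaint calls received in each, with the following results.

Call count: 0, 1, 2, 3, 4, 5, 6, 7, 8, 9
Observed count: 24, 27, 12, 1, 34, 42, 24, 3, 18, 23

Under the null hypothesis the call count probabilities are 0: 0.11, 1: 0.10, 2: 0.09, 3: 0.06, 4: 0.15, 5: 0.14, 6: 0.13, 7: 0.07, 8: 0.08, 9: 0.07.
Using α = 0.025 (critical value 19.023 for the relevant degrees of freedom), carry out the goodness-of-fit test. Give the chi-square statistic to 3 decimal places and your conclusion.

Expected counts E_i = n·p_i: 208×0.11 = 22.88, 208×0.10 = 20.8, 208×0.09 = 18.72, 208×0.06 = 12.48, 208×0.15 = 31.2, 208×0.14 = 29.12, 208×0.13 = 27.04, 208×0.07 = 14.56, 208×0.08 = 16.64, 208×0.07 = 14.56.
0: (24 − 22.88)²/22.88 = 1.2544/22.88 = 0.0548
1: (27 − 20.8)²/20.8 = 38.44/20.8 = 1.8481
2: (12 − 18.72)²/18.72 = 45.1584/18.72 = 2.4123
3: (1 − 12.48)²/12.48 = 131.7904/12.48 = 10.5601
4: (34 − 31.2)²/31.2 = 7.84/31.2 = 0.2513
5: (42 − 29.12)²/29.12 = 165.8944/29.12 = 5.6969
6: (24 − 27.04)²/27.04 = 9.2416/27.04 = 0.3418
7: (3 − 14.56)²/14.56 = 133.6336/14.56 = 9.1781
8: (18 − 16.64)²/16.64 = 1.8496/16.64 = 0.1112
9: (23 − 14.56)²/14.56 = 71.2336/14.56 = 4.8924
Sum = 35.347
df = 9. Since 35.347 > 19.023, we reject H₀.

35.347; reject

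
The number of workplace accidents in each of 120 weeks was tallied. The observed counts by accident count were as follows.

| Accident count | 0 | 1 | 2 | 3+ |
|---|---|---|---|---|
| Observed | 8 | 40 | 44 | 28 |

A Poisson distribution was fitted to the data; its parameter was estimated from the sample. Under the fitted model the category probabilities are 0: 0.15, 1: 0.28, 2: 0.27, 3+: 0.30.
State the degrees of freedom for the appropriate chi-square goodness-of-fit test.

2

There are k = 4 categories and 1 parameter estimated from the data, so df = 4 − 1 − 1 = 2.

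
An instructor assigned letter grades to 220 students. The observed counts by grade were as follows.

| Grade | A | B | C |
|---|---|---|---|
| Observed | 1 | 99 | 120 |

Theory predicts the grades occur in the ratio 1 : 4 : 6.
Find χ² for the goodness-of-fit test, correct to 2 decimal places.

Ratio total = 11. Expected counts: 220×1/11 = 20, 220×4/11 = 80, 220×6/11 = 120.
cat         O        E   (O−E)²/E
A           1       20     18.050
B          99       80      4.513
C         120      120      0.000
Sum = 22.56

22.56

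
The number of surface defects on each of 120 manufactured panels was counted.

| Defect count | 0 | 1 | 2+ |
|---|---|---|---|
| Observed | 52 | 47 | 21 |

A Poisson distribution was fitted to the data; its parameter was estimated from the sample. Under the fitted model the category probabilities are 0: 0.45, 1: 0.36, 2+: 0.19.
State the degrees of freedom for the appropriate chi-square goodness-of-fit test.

There are k = 3 categories and 1 parameter estimated from the data, so df = 3 − 1 − 1 = 1.

1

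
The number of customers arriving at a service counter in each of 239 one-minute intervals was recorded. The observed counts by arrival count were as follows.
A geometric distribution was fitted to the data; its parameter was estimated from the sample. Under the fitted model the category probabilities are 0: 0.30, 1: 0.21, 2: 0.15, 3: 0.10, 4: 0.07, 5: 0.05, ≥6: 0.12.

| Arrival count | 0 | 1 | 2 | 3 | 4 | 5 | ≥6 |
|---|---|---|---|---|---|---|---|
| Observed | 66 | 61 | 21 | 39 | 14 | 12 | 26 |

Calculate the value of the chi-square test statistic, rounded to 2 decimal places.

Expected counts E_i = n·p_i: 239×0.30 = 71.7, 239×0.21 = 50.19, 239×0.15 = 35.85, 239×0.10 = 23.9, 239×0.07 = 16.73, 239×0.05 = 11.95, 239×0.12 = 28.68.
0: (66 − 71.7)²/71.7 = 32.49/71.7 = 0.453
1: (61 − 50.19)²/50.19 = 116.8561/50.19 = 2.328
2: (21 − 35.85)²/35.85 = 220.5225/35.85 = 6.151
3: (39 − 23.9)²/23.9 = 228.01/23.9 = 9.540
4: (14 − 16.73)²/16.73 = 7.4529/16.73 = 0.445
5: (12 − 11.95)²/11.95 = 0.0025/11.95 = 0.000
≥6: (26 − 28.68)²/28.68 = 7.1824/28.68 = 0.250
Sum = 19.17

19.17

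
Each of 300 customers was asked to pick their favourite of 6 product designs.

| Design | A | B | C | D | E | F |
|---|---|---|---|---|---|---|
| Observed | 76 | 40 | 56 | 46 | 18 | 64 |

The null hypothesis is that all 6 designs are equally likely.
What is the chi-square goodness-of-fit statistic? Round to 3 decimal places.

Under H₀ each category has probability 1/6, so each expected count is 300/6 = 50.
A: (76 − 50)²/50 = 676/50 = 13.5200
B: (40 − 50)²/50 = 100/50 = 2.0000
C: (56 − 50)²/50 = 36/50 = 0.7200
D: (46 − 50)²/50 = 16/50 = 0.3200
E: (18 − 50)²/50 = 1024/50 = 20.4800
F: (64 − 50)²/50 = 196/50 = 3.9200
Sum = 40.960

40.960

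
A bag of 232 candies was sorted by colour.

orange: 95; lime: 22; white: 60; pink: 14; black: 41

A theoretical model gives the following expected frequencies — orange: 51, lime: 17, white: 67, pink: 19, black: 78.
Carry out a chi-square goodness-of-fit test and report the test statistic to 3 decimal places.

cat         O        E   (O−E)²/E
orange     95       51    37.9608
lime       22       17     1.4706
white      60       67     0.7313
pink       14       19     1.3158
black      41       78    17.5513
Sum = 59.030

59.030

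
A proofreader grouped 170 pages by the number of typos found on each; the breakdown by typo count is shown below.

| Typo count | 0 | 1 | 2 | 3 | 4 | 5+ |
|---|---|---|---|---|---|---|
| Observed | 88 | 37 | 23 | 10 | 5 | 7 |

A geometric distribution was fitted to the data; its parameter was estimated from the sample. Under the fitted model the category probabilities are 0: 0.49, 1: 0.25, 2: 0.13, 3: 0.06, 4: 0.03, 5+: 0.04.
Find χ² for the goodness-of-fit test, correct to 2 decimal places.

Expected counts E_i = n·p_i: 170×0.49 = 83.3, 170×0.25 = 42.5, 170×0.13 = 22.1, 170×0.06 = 10.2, 170×0.03 = 5.1, 170×0.04 = 6.8.
cat         O        E   (O−E)²/E
0          88     83.3      0.265
1          37     42.5      0.712
2          23     22.1      0.037
3          10     10.2      0.004
4           5      5.1      0.002
5+          7      6.8      0.006
Sum = 1.03

1.03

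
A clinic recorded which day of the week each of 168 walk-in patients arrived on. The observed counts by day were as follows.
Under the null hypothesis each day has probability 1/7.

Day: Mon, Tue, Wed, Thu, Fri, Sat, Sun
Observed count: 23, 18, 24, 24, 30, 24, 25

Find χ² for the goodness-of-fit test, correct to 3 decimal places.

3.083

Under H₀ each category has probability 1/7, so each expected count is 168/7 = 24.
Mon: (23 − 24)²/24 = 1/24 = 0.0417
Tue: (18 − 24)²/24 = 36/24 = 1.5000
Wed: (24 − 24)²/24 = 0/24 = 0.0000
Thu: (24 − 24)²/24 = 0/24 = 0.0000
Fri: (30 − 24)²/24 = 36/24 = 1.5000
Sat: (24 − 24)²/24 = 0/24 = 0.0000
Sun: (25 − 24)²/24 = 1/24 = 0.0417
Sum = 3.083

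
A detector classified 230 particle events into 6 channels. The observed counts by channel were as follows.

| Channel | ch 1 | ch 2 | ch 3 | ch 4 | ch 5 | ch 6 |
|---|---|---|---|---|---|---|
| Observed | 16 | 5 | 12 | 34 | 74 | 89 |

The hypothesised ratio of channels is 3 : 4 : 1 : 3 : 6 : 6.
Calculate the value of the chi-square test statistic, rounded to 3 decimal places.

55.375

Ratio total = 23. Expected counts: 230×3/23 = 30, 230×4/23 = 40, 230×1/23 = 10, 230×3/23 = 30, 230×6/23 = 60, 230×6/23 = 60.
χ² = (16−30)²/30 + (5−40)²/40 + (12−10)²/10 + (34−30)²/30 + (74−60)²/60 + (89−60)²/60
   = 6.5333 + 30.6250 + 0.4000 + 0.5333 + 3.2667 + 14.0167
Sum = 55.375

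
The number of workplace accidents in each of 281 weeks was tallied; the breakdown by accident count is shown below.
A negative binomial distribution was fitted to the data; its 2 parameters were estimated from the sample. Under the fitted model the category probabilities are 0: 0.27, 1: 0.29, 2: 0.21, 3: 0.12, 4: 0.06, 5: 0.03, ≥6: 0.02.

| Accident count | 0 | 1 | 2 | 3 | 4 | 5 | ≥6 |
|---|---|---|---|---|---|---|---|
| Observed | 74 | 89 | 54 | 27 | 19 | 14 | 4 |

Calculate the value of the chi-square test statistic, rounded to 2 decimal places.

Expected counts E_i = n·p_i: 281×0.27 = 75.87, 281×0.29 = 81.49, 281×0.21 = 59.01, 281×0.12 = 33.72, 281×0.06 = 16.86, 281×0.03 = 8.43, 281×0.02 = 5.62.
0: (74 − 75.87)²/75.87 = 3.4969/75.87 = 0.046
1: (89 − 81.49)²/81.49 = 56.4001/81.49 = 0.692
2: (54 − 59.01)²/59.01 = 25.1001/59.01 = 0.425
3: (27 − 33.72)²/33.72 = 45.1584/33.72 = 1.339
4: (19 − 16.86)²/16.86 = 4.5796/16.86 = 0.272
5: (14 − 8.43)²/8.43 = 31.0249/8.43 = 3.680
≥6: (4 − 5.62)²/5.62 = 2.6244/5.62 = 0.467
Sum = 6.92

6.92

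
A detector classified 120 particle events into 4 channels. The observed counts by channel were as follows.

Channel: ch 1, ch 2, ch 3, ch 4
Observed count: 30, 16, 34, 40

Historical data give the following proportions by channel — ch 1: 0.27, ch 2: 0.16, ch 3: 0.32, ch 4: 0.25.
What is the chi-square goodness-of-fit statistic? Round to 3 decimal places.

4.549

Expected counts E_i = n·p_i: 120×0.27 = 32.4, 120×0.16 = 19.2, 120×0.32 = 38.4, 120×0.25 = 30.
cat         O        E   (O−E)²/E
ch 1       30     32.4     0.1778
ch 2       16     19.2     0.5333
ch 3       34     38.4     0.5042
ch 4       40       30     3.3333
Sum = 4.549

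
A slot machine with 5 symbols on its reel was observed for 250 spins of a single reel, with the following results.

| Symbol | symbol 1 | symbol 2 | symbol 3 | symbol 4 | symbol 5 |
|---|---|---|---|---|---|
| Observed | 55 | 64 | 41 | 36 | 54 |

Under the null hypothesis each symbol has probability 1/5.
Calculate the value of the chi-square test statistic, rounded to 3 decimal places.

Under H₀ each category has probability 1/5, so each expected count is 250/5 = 50.
cat           O        E   (O−E)²/E
symbol 1     55       50     0.5000
symbol 2     64       50     3.9200
symbol 3     41       50     1.6200
symbol 4     36       50     3.9200
symbol 5     54       50     0.3200
Sum = 10.280

10.280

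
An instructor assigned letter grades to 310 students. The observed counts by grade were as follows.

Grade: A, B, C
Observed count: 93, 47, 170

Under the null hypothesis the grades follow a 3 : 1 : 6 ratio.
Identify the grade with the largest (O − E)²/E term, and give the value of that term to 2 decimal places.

B, 8.26

Ratio total = 10. Expected counts: 310×3/10 = 93, 310×1/10 = 31, 310×6/10 = 186.
cat         O        E   (O−E)²/E
A          93       93      0.000
B          47       31      8.258
C         170      186      1.376
The largest term is for B: 8.26.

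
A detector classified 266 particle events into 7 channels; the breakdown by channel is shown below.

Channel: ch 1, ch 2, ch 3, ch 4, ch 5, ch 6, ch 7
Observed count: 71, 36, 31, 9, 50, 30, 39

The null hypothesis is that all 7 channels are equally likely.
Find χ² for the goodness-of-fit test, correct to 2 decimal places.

Under H₀ each category has probability 1/7, so each expected count is 266/7 = 38.
cat         O        E   (O−E)²/E
ch 1       71       38     28.658
ch 2       36       38      0.105
ch 3       31       38      1.289
ch 4        9       38     22.132
ch 5       50       38      3.789
ch 6       30       38      1.684
ch 7       39       38      0.026
Sum = 57.68

57.68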